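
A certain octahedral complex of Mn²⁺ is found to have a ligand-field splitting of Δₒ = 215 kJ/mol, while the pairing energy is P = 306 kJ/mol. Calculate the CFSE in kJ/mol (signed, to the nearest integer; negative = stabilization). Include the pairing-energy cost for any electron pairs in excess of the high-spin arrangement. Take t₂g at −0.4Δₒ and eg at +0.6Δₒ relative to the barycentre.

Mn sits in group 7; removing 2 electrons leaves Mn²⁺ with 7 − 2 = 5 d electrons.
Since Δₒ = 215 kJ/mol < P = 306 kJ/mol, the complex adopts the high-spin configuration.
That gives t₂g³ eg².
Orbital CFSE = 0.0Δₒ = 0.0 × 215 = 0 kJ/mol.
High-spin has no excess pairs, so no pairing correction applies.

0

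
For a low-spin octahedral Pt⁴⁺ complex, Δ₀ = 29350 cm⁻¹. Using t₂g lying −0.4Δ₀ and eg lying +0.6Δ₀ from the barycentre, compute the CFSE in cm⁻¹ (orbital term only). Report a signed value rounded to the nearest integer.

-70440

Pt⁴⁺: group 10, so d-count = 10 − 4 = 6.
The d⁶ electrons fill as t₂g⁶ eg⁰.
The orbital stabilization is -2.4Δ₀ = -2.4 × 29350 = -70440 cm⁻¹.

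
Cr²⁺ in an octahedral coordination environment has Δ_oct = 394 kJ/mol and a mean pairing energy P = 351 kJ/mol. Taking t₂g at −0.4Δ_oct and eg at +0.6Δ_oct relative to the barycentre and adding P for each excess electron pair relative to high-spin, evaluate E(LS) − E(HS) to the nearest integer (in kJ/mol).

-43

Cr²⁺: group 6, so d-count = 6 − 2 = 4.
High-spin d⁴ fills as t₂g³ eg¹ with CFSE 3(−0.4) + 1(+0.6) = -0.6Δ_oct = -236 kJ/mol.
Low-spin t₂g⁴ eg⁰ gives -1.6Δ_oct = -630 kJ/mol, but forming 1 extra pair costs 1P = 351 kJ/mol, so E(LS) = -630 + 351 = -279 kJ/mol.
E(LS) − E(HS) = -279 − (-236) = -43 kJ/mol.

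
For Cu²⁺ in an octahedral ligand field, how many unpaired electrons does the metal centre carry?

Cu is in group 11, so Cu²⁺ is d⁹ (11 − 2 = 9).
For octahedral d⁹ the high- and low-spin configurations coincide.
Configuration: t₂g⁶ eg³, giving 1 unpaired electron.

1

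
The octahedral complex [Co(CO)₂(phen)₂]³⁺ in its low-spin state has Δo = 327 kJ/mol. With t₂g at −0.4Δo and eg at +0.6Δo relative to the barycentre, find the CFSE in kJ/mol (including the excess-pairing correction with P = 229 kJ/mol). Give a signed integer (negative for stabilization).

-327

Ligand charges: 2×(+0) from CO and 2×(+0) from phen sum to +0; with overall charge +3, Co is +3.
Co is in group 9, so Co³⁺ is d⁶ (9 − 3 = 6).
Electron filling gives t₂g⁶ eg⁰.
Orbital CFSE = 6(-0.4) + 0(0.6) = -2.4Δo = -2.4 × 327 = -785 kJ/mol.
Relative to high-spin t₂g⁴ eg² (1 paired), the low-spin configuration has 2 additional pairs, contributing +2 × 229 = +458 kJ/mol.
Net CFSE = -785 + 458 = -327 kJ/mol.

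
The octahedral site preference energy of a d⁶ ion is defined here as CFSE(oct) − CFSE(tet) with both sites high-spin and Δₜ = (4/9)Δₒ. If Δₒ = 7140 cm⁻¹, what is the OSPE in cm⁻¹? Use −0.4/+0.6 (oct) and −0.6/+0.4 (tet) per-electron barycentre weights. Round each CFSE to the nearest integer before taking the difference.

-952

In an octahedral site d⁶ (HS) is t₂g⁴ eg², giving CFSE(oct) = -0.4Δₒ = -2856 cm⁻¹.
In a tetrahedral site the filling is e³ t₂³: CFSE(tet) = -0.6Δₜ = -0.6 × (4/9)(7140) = -1904 cm⁻¹.
OSPE = CFSE(oct) − CFSE(tet) = -2856 − (-1904) = -952 cm⁻¹.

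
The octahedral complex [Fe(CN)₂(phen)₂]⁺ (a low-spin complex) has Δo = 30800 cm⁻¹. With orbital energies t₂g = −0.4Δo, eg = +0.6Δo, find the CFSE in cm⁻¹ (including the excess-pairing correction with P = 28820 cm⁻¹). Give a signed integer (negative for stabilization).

Ligand charges: 2×(-1) from CN⁻ and 2×(+0) from phen sum to -2; with overall charge +1, Fe is +3.
Fe³⁺: group 8, so d-count = 8 − 3 = 5.
Configuration: t₂g⁵ eg⁰.
CFSE(orbital) = 5×(-0.4Δo) + 0×(0.6Δo) = -2.0Δo; with Δo = 30800 cm⁻¹ that is -61600 cm⁻¹.
Pairing penalty: 2 pairs vs 0 in the high-spin reference → 2 extra × P = 57640 cm⁻¹.
Combining: -61600 + 57640 = -3960 cm⁻¹.

-3960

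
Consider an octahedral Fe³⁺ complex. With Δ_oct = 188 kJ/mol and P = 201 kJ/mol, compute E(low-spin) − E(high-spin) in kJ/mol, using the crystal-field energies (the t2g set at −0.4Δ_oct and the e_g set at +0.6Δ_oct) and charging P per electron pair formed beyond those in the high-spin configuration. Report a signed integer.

Fe³⁺: group 8, so d-count = 8 − 3 = 5.
In the high-spin limit (t2g^3 e_g^2) the orbital term is 0.0Δ_oct = 0 kJ/mol, with no excess pairing.
Low-spin t2g^5 e_g^0 gives -2.0Δ_oct = -376 kJ/mol, but forming 2 extra pairs costs 2P = 402 kJ/mol, so E(LS) = -376 + 402 = 26 kJ/mol.
Thus E(LS) − E(HS) = 26 kJ/mol.

26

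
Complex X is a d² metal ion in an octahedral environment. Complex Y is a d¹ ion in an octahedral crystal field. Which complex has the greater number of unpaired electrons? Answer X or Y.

X

X: For octahedral d² the high- and low-spin configurations coincide; t2g^2 e_g^0 → 2 unpaired.
Y: t₂g¹ eg⁰ → 1 unpaired.
So X has more unpaired electrons.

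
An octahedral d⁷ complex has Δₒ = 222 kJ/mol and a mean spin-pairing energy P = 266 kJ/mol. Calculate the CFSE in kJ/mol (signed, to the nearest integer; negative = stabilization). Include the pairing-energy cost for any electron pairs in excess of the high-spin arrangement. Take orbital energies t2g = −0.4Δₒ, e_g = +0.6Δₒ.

Since Δₒ = 222 kJ/mol < P = 266 kJ/mol, the complex adopts the high-spin configuration.
That gives t2g^5 e_g^2.
Orbital CFSE = -0.8Δₒ = -0.8 × 222 = -178 kJ/mol.
High-spin has no excess pairs, so no pairing correction applies.

-178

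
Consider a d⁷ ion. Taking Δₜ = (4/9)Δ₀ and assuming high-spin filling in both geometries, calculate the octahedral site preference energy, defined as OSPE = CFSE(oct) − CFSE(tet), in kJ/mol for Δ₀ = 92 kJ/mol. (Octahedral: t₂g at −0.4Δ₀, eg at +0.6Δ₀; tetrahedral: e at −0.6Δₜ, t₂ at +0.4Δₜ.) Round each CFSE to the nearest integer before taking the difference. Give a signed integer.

In an octahedral site d⁷ (HS) is t2g^5 e_g^2, giving CFSE(oct) = -0.8Δ₀ = -74 kJ/mol.
In a tetrahedral site the filling is e^4 t2^3: CFSE(tet) = -1.2Δₜ = -1.2 × (4/9)(92) = -49 kJ/mol.
Subtracting, OSPE = -74 − (-49) = -25 kJ/mol.

-25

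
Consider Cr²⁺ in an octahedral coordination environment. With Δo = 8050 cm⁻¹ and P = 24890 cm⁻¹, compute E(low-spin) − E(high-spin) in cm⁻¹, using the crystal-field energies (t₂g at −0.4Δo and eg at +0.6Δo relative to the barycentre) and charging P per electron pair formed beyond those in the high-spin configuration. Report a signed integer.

Cr²⁺: group 6, so d-count = 6 − 2 = 4.
In the high-spin limit (t₂g³ eg¹) the orbital term is -0.6Δo = -4830 cm⁻¹, with no excess pairing.
Low-spin: t₂g⁴ eg⁰, orbital CFSE = -1.6Δo = -12880 cm⁻¹; plus 1 excess pair × P = +24890 cm⁻¹; total 12010 cm⁻¹.
E(LS) − E(HS) = 12010 − (-4830) = 16840 cm⁻¹.

16840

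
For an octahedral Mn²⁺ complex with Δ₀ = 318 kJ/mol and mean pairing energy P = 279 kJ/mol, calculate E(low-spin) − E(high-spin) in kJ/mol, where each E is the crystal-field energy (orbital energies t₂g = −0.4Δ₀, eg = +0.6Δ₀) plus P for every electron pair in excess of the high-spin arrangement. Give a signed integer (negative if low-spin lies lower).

Group 7 minus oxidation state +2 gives a d⁵ configuration for Mn²⁺.
High-spin: t₂g³ eg², CFSE = 0.0Δ₀ = 0 kJ/mol.
Low-spin: t₂g⁵ eg⁰, orbital CFSE = -2.0Δ₀ = -636 kJ/mol; plus 2 excess pairs × P = +558 kJ/mol; total -78 kJ/mol.
E(LS) − E(HS) = -78 − (0) = -78 kJ/mol.

-78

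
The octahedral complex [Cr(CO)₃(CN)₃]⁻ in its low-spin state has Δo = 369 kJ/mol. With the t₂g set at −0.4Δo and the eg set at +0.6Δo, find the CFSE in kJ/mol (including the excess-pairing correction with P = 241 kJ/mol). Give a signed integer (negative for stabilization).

-349

Ligand charges: 3×(+0) from CO and 3×(-1) from CN⁻ sum to -3; with overall charge -1, Cr is +2.
Group 6 minus oxidation state +2 gives a d⁴ configuration for Cr²⁺.
Electron filling gives t₂g⁴ eg⁰.
The orbital stabilization is -1.6Δo = -1.6 × 369 = -590 kJ/mol.
High-spin d⁴ would be t₂g³ eg¹ with 0 pairs; low-spin has 1, so 1 excess pair costs +1P = +241 kJ/mol.
Combining: -590 + 241 = -349 kJ/mol.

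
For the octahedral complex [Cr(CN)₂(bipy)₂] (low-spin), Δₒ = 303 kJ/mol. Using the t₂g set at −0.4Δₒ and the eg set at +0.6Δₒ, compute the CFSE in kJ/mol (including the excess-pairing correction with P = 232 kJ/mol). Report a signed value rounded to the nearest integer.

-253

Ligand charges: 2×(-1) from CN⁻ and 2×(+0) from bipy sum to -2; with overall charge +0, Cr is +2.
Cr sits in group 6; removing 2 electrons leaves Cr²⁺ with 6 − 2 = 4 d electrons.
The d⁴ electrons fill as t₂g⁴ eg⁰.
Orbital CFSE = 4(-0.4) + 0(0.6) = -1.6Δₒ = -1.6 × 303 = -485 kJ/mol.
Relative to high-spin t₂g³ eg¹ (0 paired), the low-spin configuration has 1 additional pair, contributing +1 × 232 = +232 kJ/mol.
Combining: -485 + 232 = -253 kJ/mol.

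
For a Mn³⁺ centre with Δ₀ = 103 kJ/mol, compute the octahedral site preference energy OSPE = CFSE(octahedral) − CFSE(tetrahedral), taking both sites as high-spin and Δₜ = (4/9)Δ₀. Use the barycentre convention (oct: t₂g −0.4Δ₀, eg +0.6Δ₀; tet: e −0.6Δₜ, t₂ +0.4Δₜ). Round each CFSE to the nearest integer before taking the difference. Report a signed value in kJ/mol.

-44

Group 7 minus oxidation state +3 gives a d⁴ configuration for Mn³⁺.
In an octahedral site d⁴ (HS) is t₂g³ eg¹, giving CFSE(oct) = -0.6Δ₀ = -62 kJ/mol.
In a tetrahedral site the filling is e² t₂²: CFSE(tet) = -0.4Δₜ = -0.4 × (4/9)(103) = -18 kJ/mol.
Subtracting, OSPE = -62 − (-18) = -44 kJ/mol.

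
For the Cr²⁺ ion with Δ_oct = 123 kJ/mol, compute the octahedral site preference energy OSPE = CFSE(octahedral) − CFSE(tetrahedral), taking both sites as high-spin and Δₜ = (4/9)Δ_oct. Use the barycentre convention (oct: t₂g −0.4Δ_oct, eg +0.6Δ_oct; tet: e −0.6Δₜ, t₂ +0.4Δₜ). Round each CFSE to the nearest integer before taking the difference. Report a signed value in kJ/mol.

-52

Group 6 minus oxidation state +2 gives a d⁴ configuration for Cr²⁺.
Octahedral high-spin t₂g³ eg¹: CFSE = -0.6 × 123 = -74 kJ/mol.
Tetrahedral: e² t₂², CFSE = 2(−0.6) + 2(+0.4) = -0.4Δₜ = -0.4 × (4/9) × 123 = -22 kJ/mol.
OSPE = CFSE(oct) − CFSE(tet) = -74 − (-22) = -52 kJ/mol.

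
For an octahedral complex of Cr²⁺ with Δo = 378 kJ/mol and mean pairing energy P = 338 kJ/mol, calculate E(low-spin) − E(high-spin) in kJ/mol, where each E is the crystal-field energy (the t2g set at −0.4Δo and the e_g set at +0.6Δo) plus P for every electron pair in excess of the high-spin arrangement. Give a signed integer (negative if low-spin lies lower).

-40

Cr²⁺: group 6, so d-count = 6 − 2 = 4.
High-spin: t2g^3 e_g^1, CFSE = -0.6Δo = -227 kJ/mol.
Low-spin t2g^4 e_g^0 gives -1.6Δo = -605 kJ/mol, but forming 1 extra pair costs 1P = 338 kJ/mol, so E(LS) = -605 + 338 = -267 kJ/mol.
The difference is -267 − (-227) = -40 kJ/mol, so low-spin lies lower.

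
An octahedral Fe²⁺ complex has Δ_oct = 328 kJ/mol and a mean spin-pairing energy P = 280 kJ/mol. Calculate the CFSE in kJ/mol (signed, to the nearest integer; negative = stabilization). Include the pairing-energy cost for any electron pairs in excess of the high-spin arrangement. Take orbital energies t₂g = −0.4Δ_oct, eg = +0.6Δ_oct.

Fe is in group 8, so Fe²⁺ is d⁶ (8 − 2 = 6).
Since Δ_oct = 328 kJ/mol > P = 280 kJ/mol, the complex adopts the low-spin configuration.
Configuration: t₂g⁶ eg⁰.
Orbital CFSE = -2.4Δ_oct = -2.4 × 328 = -787 kJ/mol.
Excess pairs vs high-spin: 3 − 1 = 2; pairing cost = +560 kJ/mol.
Net CFSE = -787 + 560 = -227 kJ/mol.

-227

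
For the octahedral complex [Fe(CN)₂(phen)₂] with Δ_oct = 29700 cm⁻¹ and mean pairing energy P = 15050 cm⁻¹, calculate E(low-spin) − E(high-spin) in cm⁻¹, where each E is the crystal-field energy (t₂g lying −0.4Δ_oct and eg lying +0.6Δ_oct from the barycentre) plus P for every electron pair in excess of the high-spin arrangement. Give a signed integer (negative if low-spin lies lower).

Ligand charges: 2×(-1) from CN⁻ and 2×(+0) from phen sum to -2; with overall charge +0, Fe is +2.
Fe sits in group 8; removing 2 electrons leaves Fe²⁺ with 8 − 2 = 6 d electrons.
High-spin d⁶ fills as t₂g⁴ eg² with CFSE 4(−0.4) + 2(+0.6) = -0.4Δ_oct = -11880 cm⁻¹.
For low-spin the configuration is t₂g⁶ eg⁰: orbital energy -2.4 × 29700 = -71280 cm⁻¹, and 2 additional pairs relative to high-spin add 30100 cm⁻¹, giving -41180 cm⁻¹.
The difference is -41180 − (-11880) = -29300 cm⁻¹, so low-spin lies lower.

-29300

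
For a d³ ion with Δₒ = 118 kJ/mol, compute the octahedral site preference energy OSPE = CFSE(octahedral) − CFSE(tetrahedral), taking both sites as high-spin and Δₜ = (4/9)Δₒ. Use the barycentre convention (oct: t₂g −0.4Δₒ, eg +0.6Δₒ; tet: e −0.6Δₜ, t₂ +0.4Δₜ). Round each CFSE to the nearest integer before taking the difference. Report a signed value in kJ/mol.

-100

Octahedral high-spin t2g^3 e_g^0: CFSE = -1.2 × 118 = -142 kJ/mol.
In a tetrahedral site the filling is e^2 t2^1: CFSE(tet) = -0.8Δₜ = -0.8 × (4/9)(118) = -42 kJ/mol.
OSPE = CFSE(oct) − CFSE(tet) = -142 − (-42) = -100 kJ/mol.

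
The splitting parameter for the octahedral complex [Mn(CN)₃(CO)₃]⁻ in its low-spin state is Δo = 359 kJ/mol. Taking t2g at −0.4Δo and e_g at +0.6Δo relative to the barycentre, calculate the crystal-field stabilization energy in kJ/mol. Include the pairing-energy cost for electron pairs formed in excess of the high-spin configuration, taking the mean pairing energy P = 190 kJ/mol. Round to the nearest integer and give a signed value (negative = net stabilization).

-338

Ligand charges: 3×(-1) from CN⁻ and 3×(+0) from CO sum to -3; with overall charge -1, Mn is +2.
Group 7 minus oxidation state +2 gives a d⁵ configuration for Mn²⁺.
Electron filling gives t2g^5 e_g^0.
CFSE(orbital) = 5×(-0.4Δo) + 0×(0.6Δo) = -2.0Δo; with Δo = 359 kJ/mol that is -718 kJ/mol.
High-spin d⁵ would be t2g^3 e_g^2 with 0 pairs; low-spin has 2, so 2 excess pairs cost +2P = +380 kJ/mol.
Overall CFSE = -718 + 380 = -338 kJ/mol.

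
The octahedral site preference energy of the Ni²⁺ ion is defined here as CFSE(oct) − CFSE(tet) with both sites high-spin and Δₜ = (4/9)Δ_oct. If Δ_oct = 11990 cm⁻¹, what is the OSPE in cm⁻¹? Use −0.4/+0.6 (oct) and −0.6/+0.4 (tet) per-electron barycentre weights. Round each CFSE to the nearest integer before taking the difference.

Ni²⁺: group 10, so d-count = 10 − 2 = 8.
In an octahedral site d⁸ (HS) is t2g^6 e_g^2, giving CFSE(oct) = -1.2Δ_oct = -14388 cm⁻¹.
Tetrahedral e^4 t2^4 gives -0.8Δₜ = -0.8 × (4/9) × 11990 = -4263 cm⁻¹.
OSPE = CFSE(oct) − CFSE(tet) = -14388 − (-4263) = -10125 cm⁻¹.

-10125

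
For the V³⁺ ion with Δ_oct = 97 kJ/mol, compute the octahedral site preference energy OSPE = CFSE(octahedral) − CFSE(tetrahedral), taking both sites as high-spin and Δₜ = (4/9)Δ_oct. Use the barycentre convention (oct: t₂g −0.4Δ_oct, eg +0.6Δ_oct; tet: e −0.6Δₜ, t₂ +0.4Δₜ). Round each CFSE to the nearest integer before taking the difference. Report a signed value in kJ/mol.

V³⁺: group 5, so d-count = 5 − 3 = 2.
In an octahedral site d² (HS) is t₂g² eg⁰, giving CFSE(oct) = -0.8Δ_oct = -78 kJ/mol.
Tetrahedral e² t₂⁰ gives -1.2Δₜ = -1.2 × (4/9) × 97 = -52 kJ/mol.
OSPE = -78 − (-52) = -26 kJ/mol.

-26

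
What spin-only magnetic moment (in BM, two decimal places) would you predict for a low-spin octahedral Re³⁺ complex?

2.83 BM

Re sits in group 7; removing 3 electrons leaves Re³⁺ with 7 − 3 = 4 d electrons.
Configuration: t₂g⁴ eg⁰ → 2 unpaired electrons.
μ(spin-only) = √[2(2+2)] = √8 ≈ 2.83 BM.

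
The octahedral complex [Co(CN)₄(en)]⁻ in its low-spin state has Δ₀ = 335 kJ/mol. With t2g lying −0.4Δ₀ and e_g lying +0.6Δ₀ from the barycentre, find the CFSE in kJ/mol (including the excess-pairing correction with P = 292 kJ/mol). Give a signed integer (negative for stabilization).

Ligand charges: 4×(-1) from CN⁻ and 1×(+0) from en sum to -4; with overall charge -1, Co is +3.
Co³⁺: group 9, so d-count = 9 − 3 = 6.
Electron filling gives t2g^6 e_g^0.
CFSE(orbital) = 6×(-0.4Δ₀) + 0×(0.6Δ₀) = -2.4Δ₀; with Δ₀ = 335 kJ/mol that is -804 kJ/mol.
High-spin d⁶ would be t2g^4 e_g^2 with 1 pair; low-spin has 3, so 2 excess pairs cost +2P = +584 kJ/mol.
Combining: -804 + 584 = -220 kJ/mol.

-220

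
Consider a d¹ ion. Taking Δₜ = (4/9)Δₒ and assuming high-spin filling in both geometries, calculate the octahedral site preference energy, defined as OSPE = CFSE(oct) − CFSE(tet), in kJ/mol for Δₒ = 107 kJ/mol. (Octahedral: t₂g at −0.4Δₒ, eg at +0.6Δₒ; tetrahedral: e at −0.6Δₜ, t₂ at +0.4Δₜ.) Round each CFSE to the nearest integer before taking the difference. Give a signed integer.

-14

In an octahedral site d¹ (HS) is t2g^1 e_g^0, giving CFSE(oct) = -0.4Δₒ = -43 kJ/mol.
In a tetrahedral site the filling is e^1 t2^0: CFSE(tet) = -0.6Δₜ = -0.6 × (4/9)(107) = -29 kJ/mol.
OSPE = -43 − (-29) = -14 kJ/mol.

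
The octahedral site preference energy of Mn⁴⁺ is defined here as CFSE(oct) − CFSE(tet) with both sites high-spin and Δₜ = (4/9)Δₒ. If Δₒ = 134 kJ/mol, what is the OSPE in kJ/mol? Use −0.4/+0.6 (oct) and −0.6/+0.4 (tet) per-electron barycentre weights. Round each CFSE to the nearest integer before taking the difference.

Group 7 minus oxidation state +4 gives a d³ configuration for Mn⁴⁺.
Octahedral high-spin t2g^3 e_g^0: CFSE = -1.2 × 134 = -161 kJ/mol.
Tetrahedral e^2 t2^1 gives -0.8Δₜ = -0.8 × (4/9) × 134 = -48 kJ/mol.
Subtracting, OSPE = -161 − (-48) = -113 kJ/mol.

-113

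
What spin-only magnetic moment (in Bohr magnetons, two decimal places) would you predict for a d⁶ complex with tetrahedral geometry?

Tetrahedral splitting is small, so the complex is high-spin.
Configuration: e³ t₂³ → 4 unpaired electrons.
μ(spin-only) = √[4(4+2)] = √24 ≈ 4.90 Bohr magnetons.

4.90 Bohr magnetons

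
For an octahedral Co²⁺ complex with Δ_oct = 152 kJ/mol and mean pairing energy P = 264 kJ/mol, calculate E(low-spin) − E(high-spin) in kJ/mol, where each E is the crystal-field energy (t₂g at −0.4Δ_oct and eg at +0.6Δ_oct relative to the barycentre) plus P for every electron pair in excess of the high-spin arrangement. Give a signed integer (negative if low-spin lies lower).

112

Co is in group 9, so Co²⁺ is d⁷ (9 − 2 = 7).
In the high-spin limit (t₂g⁵ eg²) the orbital term is -0.8Δ_oct = -122 kJ/mol, with no excess pairing.
Low-spin: t₂g⁶ eg¹, orbital CFSE = -1.8Δ_oct = -274 kJ/mol; plus 1 excess pair × P = +264 kJ/mol; total -10 kJ/mol.
Thus E(LS) − E(HS) = 112 kJ/mol.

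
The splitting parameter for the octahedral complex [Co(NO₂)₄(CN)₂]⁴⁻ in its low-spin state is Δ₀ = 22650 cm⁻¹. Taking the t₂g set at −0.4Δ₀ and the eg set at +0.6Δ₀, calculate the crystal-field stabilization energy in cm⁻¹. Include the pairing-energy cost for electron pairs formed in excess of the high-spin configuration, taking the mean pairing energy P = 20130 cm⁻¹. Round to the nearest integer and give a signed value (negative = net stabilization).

-20640

Ligand charges: 4×(-1) from NO₂⁻ and 2×(-1) from CN⁻ sum to -6; with overall charge -4, Co is +2.
Co sits in group 9; removing 2 electrons leaves Co²⁺ with 9 − 2 = 7 d electrons.
Electron filling gives t₂g⁶ eg¹.
The orbital stabilization is -1.8Δ₀ = -1.8 × 22650 = -40770 cm⁻¹.
High-spin d⁷ would be t₂g⁵ eg² with 2 pairs; low-spin has 3, so 1 excess pair costs +1P = +20130 cm⁻¹.
Overall CFSE = -40770 + 20130 = -20640 cm⁻¹.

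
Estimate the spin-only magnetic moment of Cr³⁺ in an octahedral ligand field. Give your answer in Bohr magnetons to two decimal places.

3.87 Bohr magnetons

Cr is in group 6, so Cr³⁺ is d³ (6 − 3 = 3).
Configuration: t2g^3 e_g^0 → 3 unpaired electrons.
μ(spin-only) = √[3(3+2)] = √15 ≈ 3.87 Bohr magnetons.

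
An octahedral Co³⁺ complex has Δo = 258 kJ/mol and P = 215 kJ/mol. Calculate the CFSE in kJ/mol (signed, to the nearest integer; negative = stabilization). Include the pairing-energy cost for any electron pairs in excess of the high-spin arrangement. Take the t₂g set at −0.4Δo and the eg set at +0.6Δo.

Group 9 minus oxidation state +3 gives a d⁶ configuration for Co³⁺.
With Δo > P the complex is low-spin.
Configuration: t₂g⁶ eg⁰.
Orbital CFSE = -2.4Δo = -2.4 × 258 = -619 kJ/mol.
Excess pairs vs high-spin: 3 − 1 = 2; pairing cost = +430 kJ/mol.
Net CFSE = -619 + 430 = -189 kJ/mol.

-189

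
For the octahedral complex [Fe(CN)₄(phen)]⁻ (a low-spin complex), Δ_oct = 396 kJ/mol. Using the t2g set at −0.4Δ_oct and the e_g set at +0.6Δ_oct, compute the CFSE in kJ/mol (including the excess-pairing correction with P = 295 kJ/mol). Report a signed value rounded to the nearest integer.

-202

Ligand charges: 4×(-1) from CN⁻ and 1×(+0) from phen sum to -4; with overall charge -1, Fe is +3.
Fe sits in group 8; removing 3 electrons leaves Fe³⁺ with 8 − 3 = 5 d electrons.
Electron filling gives t2g^5 e_g^0.
CFSE(orbital) = 5×(-0.4Δ_oct) + 0×(0.6Δ_oct) = -2.0Δ_oct; with Δ_oct = 396 kJ/mol that is -792 kJ/mol.
Relative to high-spin t2g^3 e_g^2 (0 paired), the low-spin configuration has 2 additional pairs, contributing +2 × 295 = +590 kJ/mol.
Overall CFSE = -792 + 590 = -202 kJ/mol.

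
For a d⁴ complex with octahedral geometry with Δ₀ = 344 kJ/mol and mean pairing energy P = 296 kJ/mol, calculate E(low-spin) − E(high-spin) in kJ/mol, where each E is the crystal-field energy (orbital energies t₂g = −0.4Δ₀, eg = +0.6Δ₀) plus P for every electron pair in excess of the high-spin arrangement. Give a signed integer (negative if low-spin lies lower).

In the high-spin limit (t₂g³ eg¹) the orbital term is -0.6Δ₀ = -206 kJ/mol, with no excess pairing.
For low-spin the configuration is t₂g⁴ eg⁰: orbital energy -1.6 × 344 = -550 kJ/mol, and 1 additional pair relative to high-spin adds 296 kJ/mol, giving -254 kJ/mol.
The difference is -254 − (-206) = -48 kJ/mol, so low-spin lies lower.

-48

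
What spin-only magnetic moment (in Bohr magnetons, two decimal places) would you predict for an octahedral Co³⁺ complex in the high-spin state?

4.90 Bohr magnetons

Group 9 minus oxidation state +3 gives a d⁶ configuration for Co³⁺.
Configuration: t₂g⁴ eg² → 4 unpaired electrons.
μ(spin-only) = √[4(4+2)] = √24 ≈ 4.90 Bohr magnetons.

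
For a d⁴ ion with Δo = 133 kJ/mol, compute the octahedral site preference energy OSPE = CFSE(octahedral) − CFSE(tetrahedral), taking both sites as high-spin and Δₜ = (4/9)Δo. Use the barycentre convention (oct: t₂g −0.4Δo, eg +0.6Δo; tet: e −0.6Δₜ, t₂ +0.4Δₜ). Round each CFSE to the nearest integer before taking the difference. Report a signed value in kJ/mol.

In an octahedral site d⁴ (HS) is t₂g³ eg¹, giving CFSE(oct) = -0.6Δo = -80 kJ/mol.
Tetrahedral e² t₂² gives -0.4Δₜ = -0.4 × (4/9) × 133 = -24 kJ/mol.
OSPE = CFSE(oct) − CFSE(tet) = -80 − (-24) = -56 kJ/mol.

-56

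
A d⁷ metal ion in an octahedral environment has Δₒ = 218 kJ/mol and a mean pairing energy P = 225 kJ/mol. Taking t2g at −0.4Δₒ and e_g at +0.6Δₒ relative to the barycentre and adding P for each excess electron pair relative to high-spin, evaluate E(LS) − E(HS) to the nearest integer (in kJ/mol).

High-spin: t2g^5 e_g^2, CFSE = -0.8Δₒ = -174 kJ/mol.
For low-spin the configuration is t2g^6 e_g^1: orbital energy -1.8 × 218 = -392 kJ/mol, and 1 additional pair relative to high-spin adds 225 kJ/mol, giving -167 kJ/mol.
Thus E(LS) − E(HS) = 7 kJ/mol.

7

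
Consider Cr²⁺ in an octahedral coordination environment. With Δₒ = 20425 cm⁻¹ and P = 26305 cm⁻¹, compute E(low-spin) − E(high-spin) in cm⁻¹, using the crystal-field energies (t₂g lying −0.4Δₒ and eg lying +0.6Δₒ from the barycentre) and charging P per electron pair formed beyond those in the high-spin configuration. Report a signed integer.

Cr sits in group 6; removing 2 electrons leaves Cr²⁺ with 6 − 2 = 4 d electrons.
High-spin d⁴ fills as t₂g³ eg¹ with CFSE 3(−0.4) + 1(+0.6) = -0.6Δₒ = -12255 cm⁻¹.
For low-spin the configuration is t₂g⁴ eg⁰: orbital energy -1.6 × 20425 = -32680 cm⁻¹, and 1 additional pair relative to high-spin adds 26305 cm⁻¹, giving -6375 cm⁻¹.
Thus E(LS) − E(HS) = 5880 cm⁻¹.

5880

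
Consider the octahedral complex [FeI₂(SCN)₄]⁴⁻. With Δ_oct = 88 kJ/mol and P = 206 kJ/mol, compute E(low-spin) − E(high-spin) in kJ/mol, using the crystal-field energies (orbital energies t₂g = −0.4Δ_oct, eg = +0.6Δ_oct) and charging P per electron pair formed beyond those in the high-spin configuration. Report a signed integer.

236

Ligand charges: 2×(-1) from I⁻ and 4×(-1) from SCN⁻ sum to -6; with overall charge -4, Fe is +2.
Fe is in group 8, so Fe²⁺ is d⁶ (8 − 2 = 6).
High-spin: t₂g⁴ eg², CFSE = -0.4Δ_oct = -35 kJ/mol.
For low-spin the configuration is t₂g⁶ eg⁰: orbital energy -2.4 × 88 = -211 kJ/mol, and 2 additional pairs relative to high-spin add 412 kJ/mol, giving 201 kJ/mol.
The difference is 201 − (-35) = 236 kJ/mol, so high-spin lies lower.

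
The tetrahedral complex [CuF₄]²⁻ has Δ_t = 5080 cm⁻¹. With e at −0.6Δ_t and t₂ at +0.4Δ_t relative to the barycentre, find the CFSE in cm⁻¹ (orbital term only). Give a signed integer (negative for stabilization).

Each F⁻ contributes -1; 4 × (-1) = -4. With overall charge -2, Cu is in the +2 oxidation state.
Cu is in group 11, so Cu²⁺ is d⁹ (11 − 2 = 9).
Tetrahedral fields are weak (Δₜ ≈ 4/9 Δₒ), so electrons fill high-spin.
Electron filling gives e⁴ t₂⁵.
CFSE(orbital) = 4×(-0.6Δ_t) + 5×(0.4Δ_t) = -0.4Δ_t; with Δ_t = 5080 cm⁻¹ that is -2032 cm⁻¹.

-2032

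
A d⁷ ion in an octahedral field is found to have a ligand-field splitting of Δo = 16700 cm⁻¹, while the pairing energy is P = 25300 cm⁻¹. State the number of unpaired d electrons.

3

Since Δo = 16700 cm⁻¹ < P = 25300 cm⁻¹, the complex adopts the high-spin configuration.
Configuration: t₂g⁵ eg².
Unpaired electrons: 3.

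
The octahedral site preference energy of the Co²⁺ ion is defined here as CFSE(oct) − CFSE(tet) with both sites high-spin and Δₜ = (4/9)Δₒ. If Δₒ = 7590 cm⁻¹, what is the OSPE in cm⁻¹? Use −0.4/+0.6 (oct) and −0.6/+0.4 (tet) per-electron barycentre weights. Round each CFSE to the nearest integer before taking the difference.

-2024

Co is in group 9, so Co²⁺ is d⁷ (9 − 2 = 7).
In an octahedral site d⁷ (HS) is t₂g⁵ eg², giving CFSE(oct) = -0.8Δₒ = -6072 cm⁻¹.
Tetrahedral: e⁴ t₂³, CFSE = 4(−0.6) + 3(+0.4) = -1.2Δₜ = -1.2 × (4/9) × 7590 = -4048 cm⁻¹.
OSPE = CFSE(oct) − CFSE(tet) = -6072 − (-4048) = -2024 cm⁻¹.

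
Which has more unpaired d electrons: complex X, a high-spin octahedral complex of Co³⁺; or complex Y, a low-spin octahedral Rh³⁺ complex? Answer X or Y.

X

X: Co is in group 9, so Co³⁺ is d⁶ (9 − 3 = 6); t₂g⁴ eg² → 4 unpaired.
Y: Rh sits in group 9; removing 3 electrons leaves Rh³⁺ with 9 − 3 = 6 d electrons; t₂g⁶ eg⁰ → 0 unpaired.
So X has more unpaired electrons.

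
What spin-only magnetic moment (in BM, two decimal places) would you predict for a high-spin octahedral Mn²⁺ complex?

5.92 BM

Mn is in group 7, so Mn²⁺ is d⁵ (7 − 2 = 5).
Configuration: t₂g³ eg² → 5 unpaired electrons.
μ(spin-only) = √[5(5+2)] = √35 ≈ 5.92 BM.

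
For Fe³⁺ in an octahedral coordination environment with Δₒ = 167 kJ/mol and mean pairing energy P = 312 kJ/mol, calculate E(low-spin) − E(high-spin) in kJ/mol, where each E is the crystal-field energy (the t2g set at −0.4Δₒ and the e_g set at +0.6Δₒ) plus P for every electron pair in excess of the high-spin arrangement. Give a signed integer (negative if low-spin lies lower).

290

Group 8 minus oxidation state +3 gives a d⁵ configuration for Fe³⁺.
High-spin d⁵ fills as t2g^3 e_g^2 with CFSE 3(−0.4) + 2(+0.6) = 0.0Δₒ = 0 kJ/mol.
For low-spin the configuration is t2g^5 e_g^0: orbital energy -2.0 × 167 = -334 kJ/mol, and 2 additional pairs relative to high-spin add 624 kJ/mol, giving 290 kJ/mol.
Thus E(LS) − E(HS) = 290 kJ/mol.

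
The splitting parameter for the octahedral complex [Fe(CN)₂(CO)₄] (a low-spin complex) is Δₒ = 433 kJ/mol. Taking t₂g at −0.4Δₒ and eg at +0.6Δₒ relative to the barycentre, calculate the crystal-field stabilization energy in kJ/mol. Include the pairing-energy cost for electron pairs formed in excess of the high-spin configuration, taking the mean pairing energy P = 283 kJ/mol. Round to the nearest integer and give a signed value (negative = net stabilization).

Ligand charges: 2×(-1) from CN⁻ and 4×(+0) from CO sum to -2; with overall charge +0, Fe is +2.
Group 8 minus oxidation state +2 gives a d⁶ configuration for Fe²⁺.
Configuration: t₂g⁶ eg⁰.
Orbital CFSE = 6(-0.4) + 0(0.6) = -2.4Δₒ = -2.4 × 433 = -1039 kJ/mol.
Relative to high-spin t₂g⁴ eg² (1 paired), the low-spin configuration has 2 additional pairs, contributing +2 × 283 = +566 kJ/mol.
Combining: -1039 + 566 = -473 kJ/mol.

-473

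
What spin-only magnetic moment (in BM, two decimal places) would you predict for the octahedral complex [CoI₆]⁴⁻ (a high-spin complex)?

Each I⁻ contributes -1; 6 × (-1) = -6. With overall charge -4, Co is in the +2 oxidation state.
Group 9 minus oxidation state +2 gives a d⁷ configuration for Co²⁺.
Configuration: t₂g⁵ eg² → 3 unpaired electrons.
μ(spin-only) = √[3(3+2)] = √15 ≈ 3.87 BM.

3.87 BM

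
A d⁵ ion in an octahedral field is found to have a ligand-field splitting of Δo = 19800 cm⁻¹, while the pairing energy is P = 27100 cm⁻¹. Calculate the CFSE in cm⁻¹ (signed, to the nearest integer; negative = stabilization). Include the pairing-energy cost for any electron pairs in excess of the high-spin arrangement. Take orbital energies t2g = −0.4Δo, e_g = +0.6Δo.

Δo < P, so pairing is avoided: the ground state is high-spin.
That gives t2g^3 e_g^2.
Orbital CFSE = 0.0Δo = 0.0 × 19800 = 0 cm⁻¹.
High-spin has no excess pairs, so no pairing correction applies.

0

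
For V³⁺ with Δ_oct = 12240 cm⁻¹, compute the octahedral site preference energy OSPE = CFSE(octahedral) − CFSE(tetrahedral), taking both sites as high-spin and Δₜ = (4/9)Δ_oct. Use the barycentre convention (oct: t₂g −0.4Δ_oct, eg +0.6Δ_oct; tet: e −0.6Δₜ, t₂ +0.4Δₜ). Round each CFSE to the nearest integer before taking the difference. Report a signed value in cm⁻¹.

-3264

Group 5 minus oxidation state +3 gives a d² configuration for V³⁺.
In an octahedral site d² (HS) is t₂g² eg⁰, giving CFSE(oct) = -0.8Δ_oct = -9792 cm⁻¹.
Tetrahedral e² t₂⁰ gives -1.2Δₜ = -1.2 × (4/9) × 12240 = -6528 cm⁻¹.
OSPE = -9792 − (-6528) = -3264 cm⁻¹.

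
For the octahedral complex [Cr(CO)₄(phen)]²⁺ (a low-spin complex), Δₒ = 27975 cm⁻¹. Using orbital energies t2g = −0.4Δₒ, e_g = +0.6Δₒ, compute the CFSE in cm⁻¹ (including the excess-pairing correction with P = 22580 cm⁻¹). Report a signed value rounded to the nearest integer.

Ligand charges: 4×(+0) from CO and 1×(+0) from phen sum to +0; with overall charge +2, Cr is +2.
Group 6 minus oxidation state +2 gives a d⁴ configuration for Cr²⁺.
Configuration: t2g^4 e_g^0.
Orbital CFSE = 4(-0.4) + 0(0.6) = -1.6Δₒ = -1.6 × 27975 = -44760 cm⁻¹.
High-spin d⁴ would be t2g^3 e_g^1 with 0 pairs; low-spin has 1, so 1 excess pair costs +1P = +22580 cm⁻¹.
Net CFSE = -44760 + 22580 = -22180 cm⁻¹.

-22180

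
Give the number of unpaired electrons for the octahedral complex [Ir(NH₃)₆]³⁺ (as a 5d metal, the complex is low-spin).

NH₃ is neutral, so the +3 overall charge sits on Ir: oxidation state +3.
Ir sits in group 9; removing 3 electrons leaves Ir³⁺ with 9 − 3 = 6 d electrons.
Configuration: t₂g⁶ eg⁰, giving 0 unpaired electrons.

0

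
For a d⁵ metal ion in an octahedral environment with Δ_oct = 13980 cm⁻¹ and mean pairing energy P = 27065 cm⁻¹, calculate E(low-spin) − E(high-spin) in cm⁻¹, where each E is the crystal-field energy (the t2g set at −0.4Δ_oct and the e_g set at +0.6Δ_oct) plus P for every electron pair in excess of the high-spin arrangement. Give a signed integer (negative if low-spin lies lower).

26170

High-spin: t2g^3 e_g^2, CFSE = 0.0Δ_oct = 0 cm⁻¹.
Low-spin t2g^5 e_g^0 gives -2.0Δ_oct = -27960 cm⁻¹, but forming 2 extra pairs costs 2P = 54130 cm⁻¹, so E(LS) = -27960 + 54130 = 26170 cm⁻¹.
Thus E(LS) − E(HS) = 26170 cm⁻¹.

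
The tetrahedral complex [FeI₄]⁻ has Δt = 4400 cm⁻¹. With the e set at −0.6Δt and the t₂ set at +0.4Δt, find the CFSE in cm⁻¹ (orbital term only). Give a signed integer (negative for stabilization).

0

Each I⁻ contributes -1; 4 × (-1) = -4. With overall charge -1, Fe is in the +3 oxidation state.
Group 8 minus oxidation state +3 gives a d⁵ configuration for Fe³⁺.
Tetrahedral fields are weak (Δₜ ≈ 4/9 Δₒ), so electrons fill high-spin.
Configuration: e² t₂³.
The orbital stabilization is 0.0Δt = 0.0 × 4400 = 0 cm⁻¹.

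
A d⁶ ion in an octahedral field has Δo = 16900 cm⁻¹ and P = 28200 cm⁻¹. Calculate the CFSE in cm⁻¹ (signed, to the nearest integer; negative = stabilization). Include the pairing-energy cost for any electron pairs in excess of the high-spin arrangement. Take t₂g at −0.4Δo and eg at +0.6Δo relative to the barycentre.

-6760

With Δo < P the complex is high-spin.
Filling d⁶ accordingly: t₂g⁴ eg².
Orbital CFSE = -0.4Δo = -0.4 × 16900 = -6760 cm⁻¹.
High-spin has no excess pairs, so no pairing correction applies.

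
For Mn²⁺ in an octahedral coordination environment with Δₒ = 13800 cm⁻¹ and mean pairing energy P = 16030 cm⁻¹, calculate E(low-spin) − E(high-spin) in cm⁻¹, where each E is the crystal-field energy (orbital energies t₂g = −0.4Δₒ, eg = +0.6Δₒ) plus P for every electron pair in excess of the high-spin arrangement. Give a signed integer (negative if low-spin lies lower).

Mn²⁺: group 7, so d-count = 7 − 2 = 5.
High-spin: t₂g³ eg², CFSE = 0.0Δₒ = 0 cm⁻¹.
For low-spin the configuration is t₂g⁵ eg⁰: orbital energy -2.0 × 13800 = -27600 cm⁻¹, and 2 additional pairs relative to high-spin add 32060 cm⁻¹, giving 4460 cm⁻¹.
The difference is 4460 − (0) = 4460 cm⁻¹, so high-spin lies lower.

4460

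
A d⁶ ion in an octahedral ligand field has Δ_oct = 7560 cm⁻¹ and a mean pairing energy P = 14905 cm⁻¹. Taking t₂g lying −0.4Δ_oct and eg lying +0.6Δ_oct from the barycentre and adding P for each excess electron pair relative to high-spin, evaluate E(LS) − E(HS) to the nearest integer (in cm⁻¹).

14690

High-spin d⁶ fills as t₂g⁴ eg² with CFSE 4(−0.4) + 2(+0.6) = -0.4Δ_oct = -3024 cm⁻¹.
For low-spin the configuration is t₂g⁶ eg⁰: orbital energy -2.4 × 7560 = -18144 cm⁻¹, and 2 additional pairs relative to high-spin add 29810 cm⁻¹, giving 11666 cm⁻¹.
The difference is 11666 − (-3024) = 14690 cm⁻¹, so high-spin lies lower.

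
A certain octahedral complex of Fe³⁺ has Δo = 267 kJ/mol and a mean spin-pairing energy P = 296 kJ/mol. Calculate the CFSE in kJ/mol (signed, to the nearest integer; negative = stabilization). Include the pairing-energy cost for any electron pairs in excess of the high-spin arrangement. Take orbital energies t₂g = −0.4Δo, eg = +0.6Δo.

0

Fe sits in group 8; removing 3 electrons leaves Fe³⁺ with 8 − 3 = 5 d electrons.
Here Δo < P (267 < 296), so the high-spin state is favoured.
That gives t₂g³ eg².
Orbital CFSE = 0.0Δo = 0.0 × 267 = 0 kJ/mol.
High-spin has no excess pairs, so no pairing correction applies.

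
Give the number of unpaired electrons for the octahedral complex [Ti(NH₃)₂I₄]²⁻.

2

Ligand charges: 2×(+0) from NH₃ and 4×(-1) from I⁻ sum to -4; with overall charge -2, Ti is +2.
Ti is in group 4, so Ti²⁺ is d² (4 − 2 = 2).
Configuration: t₂g² eg⁰, giving 2 unpaired electrons.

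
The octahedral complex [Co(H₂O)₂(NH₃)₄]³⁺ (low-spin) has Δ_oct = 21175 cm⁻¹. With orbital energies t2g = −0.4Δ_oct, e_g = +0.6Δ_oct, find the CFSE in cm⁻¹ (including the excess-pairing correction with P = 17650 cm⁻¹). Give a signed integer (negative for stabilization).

-15520

Ligand charges: 2×(+0) from H₂O and 4×(+0) from NH₃ sum to +0; with overall charge +3, Co is +3.
Co sits in group 9; removing 3 electrons leaves Co³⁺ with 9 − 3 = 6 d electrons.
Electron filling gives t2g^6 e_g^0.
The orbital stabilization is -2.4Δ_oct = -2.4 × 21175 = -50820 cm⁻¹.
Pairing penalty: 3 pairs vs 1 in the high-spin reference → 2 extra × P = 35300 cm⁻¹.
Combining: -50820 + 35300 = -15520 cm⁻¹.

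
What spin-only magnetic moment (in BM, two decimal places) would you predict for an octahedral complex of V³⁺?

2.83 BM

V is in group 5, so V³⁺ is d² (5 − 3 = 2).
For octahedral d² the high- and low-spin configurations coincide.
Configuration: t₂g² eg⁰ → 2 unpaired electrons.
μ(spin-only) = √[2(2+2)] = √8 ≈ 2.83 BM.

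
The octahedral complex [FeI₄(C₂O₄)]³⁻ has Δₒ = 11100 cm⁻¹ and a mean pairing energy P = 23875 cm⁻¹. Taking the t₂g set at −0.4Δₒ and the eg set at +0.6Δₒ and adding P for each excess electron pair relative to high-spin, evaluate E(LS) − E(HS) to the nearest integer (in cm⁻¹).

Ligand charges: 4×(-1) from I⁻ and 1×(-2) from C₂O₄²⁻ sum to -6; with overall charge -3, Fe is +3.
Fe³⁺: group 8, so d-count = 8 − 3 = 5.
In the high-spin limit (t₂g³ eg²) the orbital term is 0.0Δₒ = 0 cm⁻¹, with no excess pairing.
Low-spin t₂g⁵ eg⁰ gives -2.0Δₒ = -22200 cm⁻¹, but forming 2 extra pairs costs 2P = 47750 cm⁻¹, so E(LS) = -22200 + 47750 = 25550 cm⁻¹.
Thus E(LS) − E(HS) = 25550 cm⁻¹.

25550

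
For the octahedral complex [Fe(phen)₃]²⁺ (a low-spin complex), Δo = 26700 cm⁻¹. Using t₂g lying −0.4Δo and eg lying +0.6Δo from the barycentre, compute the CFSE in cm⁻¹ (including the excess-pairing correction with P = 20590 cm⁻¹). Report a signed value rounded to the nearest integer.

phen is neutral, so the +2 overall charge sits on Fe: oxidation state +2.
Fe is in group 8, so Fe²⁺ is d⁶ (8 − 2 = 6).
Configuration: t₂g⁶ eg⁰.
Orbital CFSE = 6(-0.4) + 0(0.6) = -2.4Δo = -2.4 × 26700 = -64080 cm⁻¹.
Relative to high-spin t₂g⁴ eg² (1 paired), the low-spin configuration has 2 additional pairs, contributing +2 × 20590 = +41180 cm⁻¹.
Combining: -64080 + 41180 = -22900 cm⁻¹.

-22900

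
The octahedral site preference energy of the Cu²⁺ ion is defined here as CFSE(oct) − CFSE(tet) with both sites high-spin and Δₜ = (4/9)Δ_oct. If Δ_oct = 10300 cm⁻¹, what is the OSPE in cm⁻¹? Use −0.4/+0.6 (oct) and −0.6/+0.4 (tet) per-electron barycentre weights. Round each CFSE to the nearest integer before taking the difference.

Cu sits in group 11; removing 2 electrons leaves Cu²⁺ with 11 − 2 = 9 d electrons.
In an octahedral site d⁹ (HS) is t2g^6 e_g^3, giving CFSE(oct) = -0.6Δ_oct = -6180 cm⁻¹.
Tetrahedral e^4 t2^5 gives -0.4Δₜ = -0.4 × (4/9) × 10300 = -1831 cm⁻¹.
Subtracting, OSPE = -6180 − (-1831) = -4349 cm⁻¹.

-4349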